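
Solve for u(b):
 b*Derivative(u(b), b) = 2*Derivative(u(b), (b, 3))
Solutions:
 u(b) = C1 + Integral(C2*airyai(2^(2/3)*b/2) + C3*airybi(2^(2/3)*b/2), b)


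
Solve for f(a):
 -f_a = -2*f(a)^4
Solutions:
 f(a) = (-1/(C1 + 6*a))^(1/3)
 f(a) = (-1/(C1 + 2*a))^(1/3)*(-3^(2/3) - 3*3^(1/6)*I)/6
 f(a) = (-1/(C1 + 2*a))^(1/3)*(-3^(2/3) + 3*3^(1/6)*I)/6


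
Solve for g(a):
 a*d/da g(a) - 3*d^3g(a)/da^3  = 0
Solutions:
 g(a) = C1 + Integral(C2*airyai(3^(2/3)*a/3) + C3*airybi(3^(2/3)*a/3), a)


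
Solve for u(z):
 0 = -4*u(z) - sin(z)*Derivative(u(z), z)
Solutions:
 u(z) = C1*(cos(z)^2 + 2*cos(z) + 1)/(cos(z)^2 - 2*cos(z) + 1)


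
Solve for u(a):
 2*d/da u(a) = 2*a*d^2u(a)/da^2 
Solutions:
 u(a) = C1 + C2*a^2


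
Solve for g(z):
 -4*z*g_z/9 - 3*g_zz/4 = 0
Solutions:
 g(z) = C1 + C2*erf(2*sqrt(6)*z/9)


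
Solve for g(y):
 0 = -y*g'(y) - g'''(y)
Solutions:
 g(y) = C1 + Integral(C2*airyai(-y) + C3*airybi(-y), y)


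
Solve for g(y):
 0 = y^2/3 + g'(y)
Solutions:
 g(y) = C1 - y^3/9


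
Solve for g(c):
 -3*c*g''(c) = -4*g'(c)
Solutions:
 g(c) = C1 + C2*c^(7/3)


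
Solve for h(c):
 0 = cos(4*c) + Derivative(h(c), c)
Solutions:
 h(c) = C1 - sin(4*c)/4


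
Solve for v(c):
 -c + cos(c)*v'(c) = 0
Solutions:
 v(c) = C1 + Integral(c/cos(c), c)


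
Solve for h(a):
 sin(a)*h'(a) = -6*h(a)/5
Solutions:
 h(a) = C1*(cos(a) + 1)^(3/5)/(cos(a) - 1)^(3/5)


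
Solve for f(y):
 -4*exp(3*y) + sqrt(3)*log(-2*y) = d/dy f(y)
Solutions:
 f(y) = C1 + sqrt(3)*y*log(-y) + sqrt(3)*y*(-1 + log(2)) - 4*exp(3*y)/3


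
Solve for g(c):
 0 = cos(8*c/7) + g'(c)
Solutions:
 g(c) = C1 - 7*sin(8*c/7)/8


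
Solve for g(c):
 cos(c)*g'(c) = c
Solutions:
 g(c) = C1 + Integral(c/cos(c), c)


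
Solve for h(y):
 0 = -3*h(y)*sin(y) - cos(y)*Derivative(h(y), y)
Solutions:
 h(y) = C1*cos(y)^3


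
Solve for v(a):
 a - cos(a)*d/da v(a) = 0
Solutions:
 v(a) = C1 + Integral(a/cos(a), a)


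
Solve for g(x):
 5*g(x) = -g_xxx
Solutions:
 g(x) = C3*exp(-5^(1/3)*x) + (C1*sin(sqrt(3)*5^(1/3)*x/2) + C2*cos(sqrt(3)*5^(1/3)*x/2))*exp(5^(1/3)*x/2)


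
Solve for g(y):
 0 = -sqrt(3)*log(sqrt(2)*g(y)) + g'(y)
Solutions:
 -2*sqrt(3)*Integral(1/(2*log(_y) + log(2)), (_y, g(y)))/3 = C1 - y


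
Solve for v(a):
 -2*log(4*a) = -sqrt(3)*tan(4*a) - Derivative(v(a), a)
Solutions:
 v(a) = C1 + 2*a*log(a) - 2*a + 4*a*log(2) + sqrt(3)*log(cos(4*a))/4


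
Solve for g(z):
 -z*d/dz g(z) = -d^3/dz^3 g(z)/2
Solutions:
 g(z) = C1 + Integral(C2*airyai(2^(1/3)*z) + C3*airybi(2^(1/3)*z), z)


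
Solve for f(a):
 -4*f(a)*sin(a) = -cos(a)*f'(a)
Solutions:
 f(a) = C1/cos(a)^4


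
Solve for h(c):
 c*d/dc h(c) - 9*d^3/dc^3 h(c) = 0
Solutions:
 h(c) = C1 + Integral(C2*airyai(3^(1/3)*c/3) + C3*airybi(3^(1/3)*c/3), c)


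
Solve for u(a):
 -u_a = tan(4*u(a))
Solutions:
 u(a) = -asin(C1*exp(-4*a))/4 + pi/4
 u(a) = asin(C1*exp(-4*a))/4


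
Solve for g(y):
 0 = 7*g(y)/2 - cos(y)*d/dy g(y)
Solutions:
 g(y) = C1*(sin(y) + 1)^(7/4)/(sin(y) - 1)^(7/4)


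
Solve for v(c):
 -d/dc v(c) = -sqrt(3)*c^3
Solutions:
 v(c) = C1 + sqrt(3)*c^4/4


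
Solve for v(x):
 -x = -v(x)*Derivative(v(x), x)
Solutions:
 v(x) = -sqrt(C1 + x^2)
 v(x) = sqrt(C1 + x^2)


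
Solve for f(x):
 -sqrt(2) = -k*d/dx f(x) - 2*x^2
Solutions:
 f(x) = C1 - 2*x^3/(3*k) + sqrt(2)*x/k


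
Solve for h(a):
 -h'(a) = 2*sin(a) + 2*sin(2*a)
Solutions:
 h(a) = C1 + 2*cos(a) + cos(2*a)


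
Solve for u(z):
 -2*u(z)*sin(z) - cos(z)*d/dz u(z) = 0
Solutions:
 u(z) = C1*cos(z)^2


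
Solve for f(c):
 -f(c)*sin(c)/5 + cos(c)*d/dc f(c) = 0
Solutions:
 f(c) = C1/cos(c)^(1/5)


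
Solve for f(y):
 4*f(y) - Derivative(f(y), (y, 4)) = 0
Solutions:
 f(y) = C1*exp(-sqrt(2)*y) + C2*exp(sqrt(2)*y) + C3*sin(sqrt(2)*y) + C4*cos(sqrt(2)*y)


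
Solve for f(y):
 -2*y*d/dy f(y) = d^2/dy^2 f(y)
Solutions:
 f(y) = C1 + C2*erf(y)


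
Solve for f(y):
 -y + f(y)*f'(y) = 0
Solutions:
 f(y) = -sqrt(C1 + y^2)
 f(y) = sqrt(C1 + y^2)


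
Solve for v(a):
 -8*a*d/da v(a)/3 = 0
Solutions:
 v(a) = C1


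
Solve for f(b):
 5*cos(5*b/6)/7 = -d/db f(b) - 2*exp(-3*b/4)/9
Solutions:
 f(b) = C1 - 6*sin(5*b/6)/7 + 8*exp(-3*b/4)/27


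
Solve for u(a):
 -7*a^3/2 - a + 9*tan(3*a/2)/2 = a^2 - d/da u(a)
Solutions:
 u(a) = C1 + 7*a^4/8 + a^3/3 + a^2/2 + 3*log(cos(3*a/2))


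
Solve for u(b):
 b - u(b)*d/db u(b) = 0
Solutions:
 u(b) = -sqrt(C1 + b^2)
 u(b) = sqrt(C1 + b^2)


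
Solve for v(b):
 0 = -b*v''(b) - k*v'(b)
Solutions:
 v(b) = C1 + b^(1 - re(k))*(C2*sin(log(b)*Abs(im(k))) + C3*cos(log(b)*im(k)))


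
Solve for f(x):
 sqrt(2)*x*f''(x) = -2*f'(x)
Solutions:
 f(x) = C1 + C2*x^(1 - sqrt(2))


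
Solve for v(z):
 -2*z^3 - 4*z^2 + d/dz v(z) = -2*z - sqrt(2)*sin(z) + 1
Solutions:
 v(z) = C1 + z^4/2 + 4*z^3/3 - z^2 + z + sqrt(2)*cos(z)


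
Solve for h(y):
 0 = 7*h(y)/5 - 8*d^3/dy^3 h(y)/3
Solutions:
 h(y) = C3*exp(21^(1/3)*5^(2/3)*y/10) + (C1*sin(3^(5/6)*5^(2/3)*7^(1/3)*y/20) + C2*cos(3^(5/6)*5^(2/3)*7^(1/3)*y/20))*exp(-21^(1/3)*5^(2/3)*y/20)


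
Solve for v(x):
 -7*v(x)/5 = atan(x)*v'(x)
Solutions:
 v(x) = C1*exp(-7*Integral(1/atan(x), x)/5)


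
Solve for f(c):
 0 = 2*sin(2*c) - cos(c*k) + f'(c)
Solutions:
 f(c) = C1 + cos(2*c) + sin(c*k)/k


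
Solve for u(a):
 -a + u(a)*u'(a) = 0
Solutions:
 u(a) = -sqrt(C1 + a^2)
 u(a) = sqrt(C1 + a^2)


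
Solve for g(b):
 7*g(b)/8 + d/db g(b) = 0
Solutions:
 g(b) = C1*exp(-7*b/8)


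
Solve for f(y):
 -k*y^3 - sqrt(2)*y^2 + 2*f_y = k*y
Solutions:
 f(y) = C1 + k*y^4/8 + k*y^2/4 + sqrt(2)*y^3/6


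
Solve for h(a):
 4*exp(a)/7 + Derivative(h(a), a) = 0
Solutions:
 h(a) = C1 - 4*exp(a)/7


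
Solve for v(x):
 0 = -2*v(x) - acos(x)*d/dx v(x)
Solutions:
 v(x) = C1*exp(-2*Integral(1/acos(x), x))


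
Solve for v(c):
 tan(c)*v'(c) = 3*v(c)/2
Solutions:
 v(c) = C1*sin(c)^(3/2)


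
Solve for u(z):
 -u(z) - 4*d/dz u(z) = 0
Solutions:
 u(z) = C1*exp(-z/4)


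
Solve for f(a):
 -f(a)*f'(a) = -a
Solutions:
 f(a) = -sqrt(C1 + a^2)
 f(a) = sqrt(C1 + a^2)


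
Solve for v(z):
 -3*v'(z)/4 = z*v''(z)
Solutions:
 v(z) = C1 + C2*z^(1/4)


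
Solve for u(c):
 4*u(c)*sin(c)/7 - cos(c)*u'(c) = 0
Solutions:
 u(c) = C1/cos(c)^(4/7)


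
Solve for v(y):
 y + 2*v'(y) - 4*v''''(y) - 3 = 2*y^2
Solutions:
 v(y) = C1 + C4*exp(2^(2/3)*y/2) + y^3/3 - y^2/4 + 3*y/2 + (C2*sin(2^(2/3)*sqrt(3)*y/4) + C3*cos(2^(2/3)*sqrt(3)*y/4))*exp(-2^(2/3)*y/4)


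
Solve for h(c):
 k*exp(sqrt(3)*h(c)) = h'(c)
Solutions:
 h(c) = sqrt(3)*(2*log(-1/(C1 + c*k)) - log(3))/6


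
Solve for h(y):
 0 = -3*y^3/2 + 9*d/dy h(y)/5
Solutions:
 h(y) = C1 + 5*y^4/24


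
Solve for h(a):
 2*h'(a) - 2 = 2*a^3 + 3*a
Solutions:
 h(a) = C1 + a^4/4 + 3*a^2/4 + a


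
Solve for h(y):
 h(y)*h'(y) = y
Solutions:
 h(y) = -sqrt(C1 + y^2)
 h(y) = sqrt(C1 + y^2)


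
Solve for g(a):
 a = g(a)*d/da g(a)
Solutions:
 g(a) = -sqrt(C1 + a^2)
 g(a) = sqrt(C1 + a^2)


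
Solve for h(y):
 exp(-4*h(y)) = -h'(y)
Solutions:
 h(y) = log(-I*(C1 - 4*y)^(1/4))
 h(y) = log(I*(C1 - 4*y)^(1/4))
 h(y) = log(-(C1 - 4*y)^(1/4))
 h(y) = log(C1 - 4*y)/4


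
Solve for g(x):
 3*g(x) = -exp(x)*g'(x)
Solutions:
 g(x) = C1*exp(3*exp(-x))


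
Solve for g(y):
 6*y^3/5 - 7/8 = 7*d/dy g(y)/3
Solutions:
 g(y) = C1 + 9*y^4/70 - 3*y/8


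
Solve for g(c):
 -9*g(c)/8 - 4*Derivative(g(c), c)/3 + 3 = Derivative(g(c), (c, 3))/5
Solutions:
 g(c) = C1*exp(10^(1/3)*c*(-32*5^(1/3)/(243 + sqrt(140969))^(1/3) + 2^(1/3)*(243 + sqrt(140969))^(1/3))/24)*sin(10^(1/3)*sqrt(3)*c*(32*5^(1/3)/(243 + sqrt(140969))^(1/3) + 2^(1/3)*(243 + sqrt(140969))^(1/3))/24) + C2*exp(10^(1/3)*c*(-32*5^(1/3)/(243 + sqrt(140969))^(1/3) + 2^(1/3)*(243 + sqrt(140969))^(1/3))/24)*cos(10^(1/3)*sqrt(3)*c*(32*5^(1/3)/(243 + sqrt(140969))^(1/3) + 2^(1/3)*(243 + sqrt(140969))^(1/3))/24) + C3*exp(-10^(1/3)*c*(-32*5^(1/3)/(243 + sqrt(140969))^(1/3) + 2^(1/3)*(243 + sqrt(140969))^(1/3))/12) + 8/3


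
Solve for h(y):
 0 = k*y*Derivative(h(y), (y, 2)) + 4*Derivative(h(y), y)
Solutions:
 h(y) = C1 + y^(((re(k) - 4)*re(k) + im(k)^2)/(re(k)^2 + im(k)^2))*(C2*sin(4*log(y)*Abs(im(k))/(re(k)^2 + im(k)^2)) + C3*cos(4*log(y)*im(k)/(re(k)^2 + im(k)^2)))


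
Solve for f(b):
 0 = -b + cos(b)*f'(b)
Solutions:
 f(b) = C1 + Integral(b/cos(b), b)


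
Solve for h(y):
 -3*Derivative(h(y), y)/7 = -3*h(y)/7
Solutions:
 h(y) = C1*exp(y)


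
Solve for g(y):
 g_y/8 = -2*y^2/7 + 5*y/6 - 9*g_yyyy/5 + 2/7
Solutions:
 g(y) = C1 + C4*exp(-15^(1/3)*y/6) - 16*y^3/21 + 10*y^2/3 + 16*y/7 + (C2*sin(3^(5/6)*5^(1/3)*y/12) + C3*cos(3^(5/6)*5^(1/3)*y/12))*exp(15^(1/3)*y/12)


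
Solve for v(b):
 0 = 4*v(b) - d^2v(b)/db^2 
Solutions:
 v(b) = C1*exp(-2*b) + C2*exp(2*b)


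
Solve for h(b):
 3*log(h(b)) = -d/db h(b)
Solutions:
 li(h(b)) = C1 - 3*b


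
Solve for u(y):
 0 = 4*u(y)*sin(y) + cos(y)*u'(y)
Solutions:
 u(y) = C1*cos(y)^4


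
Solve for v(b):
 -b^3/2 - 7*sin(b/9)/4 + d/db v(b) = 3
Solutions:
 v(b) = C1 + b^4/8 + 3*b - 63*cos(b/9)/4


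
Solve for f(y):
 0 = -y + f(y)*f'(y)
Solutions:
 f(y) = -sqrt(C1 + y^2)
 f(y) = sqrt(C1 + y^2)


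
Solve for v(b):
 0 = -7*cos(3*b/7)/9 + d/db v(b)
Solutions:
 v(b) = C1 + 49*sin(3*b/7)/27


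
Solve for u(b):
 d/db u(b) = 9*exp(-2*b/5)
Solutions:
 u(b) = C1 - 45*exp(-2*b/5)/2


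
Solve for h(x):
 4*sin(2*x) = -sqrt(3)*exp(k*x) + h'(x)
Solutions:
 h(x) = C1 - 2*cos(2*x) + sqrt(3)*exp(k*x)/k


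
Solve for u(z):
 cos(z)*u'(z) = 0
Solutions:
 u(z) = C1


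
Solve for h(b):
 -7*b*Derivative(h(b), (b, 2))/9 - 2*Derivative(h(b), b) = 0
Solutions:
 h(b) = C1 + C2/b^(11/7)


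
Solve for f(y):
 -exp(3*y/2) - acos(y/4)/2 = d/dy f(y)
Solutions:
 f(y) = C1 - y*acos(y/4)/2 + sqrt(16 - y^2)/2 - 2*exp(3*y/2)/3


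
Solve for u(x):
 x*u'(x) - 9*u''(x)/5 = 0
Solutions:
 u(x) = C1 + C2*erfi(sqrt(10)*x/6)


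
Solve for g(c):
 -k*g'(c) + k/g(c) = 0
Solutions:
 g(c) = -sqrt(C1 + 2*c)
 g(c) = sqrt(C1 + 2*c)


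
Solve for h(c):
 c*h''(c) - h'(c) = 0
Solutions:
 h(c) = C1 + C2*c^2


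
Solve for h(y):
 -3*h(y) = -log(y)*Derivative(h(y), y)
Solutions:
 h(y) = C1*exp(3*li(y))


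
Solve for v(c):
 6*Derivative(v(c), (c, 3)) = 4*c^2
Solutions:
 v(c) = C1 + C2*c + C3*c^2 + c^5/90


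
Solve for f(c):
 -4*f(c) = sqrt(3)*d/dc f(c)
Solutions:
 f(c) = C1*exp(-4*sqrt(3)*c/3)


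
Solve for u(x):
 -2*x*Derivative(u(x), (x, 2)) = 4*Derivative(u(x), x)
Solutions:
 u(x) = C1 + C2/x


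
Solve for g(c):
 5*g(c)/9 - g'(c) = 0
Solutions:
 g(c) = C1*exp(5*c/9)


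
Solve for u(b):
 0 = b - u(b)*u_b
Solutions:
 u(b) = -sqrt(C1 + b^2)
 u(b) = sqrt(C1 + b^2)


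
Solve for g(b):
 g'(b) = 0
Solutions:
 g(b) = C1


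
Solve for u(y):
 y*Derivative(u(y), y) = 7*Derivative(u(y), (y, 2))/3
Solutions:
 u(y) = C1 + C2*erfi(sqrt(42)*y/14)


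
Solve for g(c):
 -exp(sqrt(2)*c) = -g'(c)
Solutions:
 g(c) = C1 + sqrt(2)*exp(sqrt(2)*c)/2


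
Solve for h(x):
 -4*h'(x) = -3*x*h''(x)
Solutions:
 h(x) = C1 + C2*x^(7/3)


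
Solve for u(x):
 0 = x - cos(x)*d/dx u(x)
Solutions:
 u(x) = C1 + Integral(x/cos(x), x)


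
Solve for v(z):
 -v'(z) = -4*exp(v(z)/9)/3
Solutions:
 v(z) = 9*log(-1/(C1 + 4*z)) + 27*log(3)


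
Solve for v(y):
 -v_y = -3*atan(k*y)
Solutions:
 v(y) = C1 + 3*Piecewise((y*atan(k*y) - log(k^2*y^2 + 1)/(2*k), Ne(k, 0)), (0, True))


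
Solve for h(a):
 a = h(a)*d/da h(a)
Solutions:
 h(a) = -sqrt(C1 + a^2)
 h(a) = sqrt(C1 + a^2)


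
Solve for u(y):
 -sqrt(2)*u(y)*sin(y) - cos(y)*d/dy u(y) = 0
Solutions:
 u(y) = C1*cos(y)^(sqrt(2))


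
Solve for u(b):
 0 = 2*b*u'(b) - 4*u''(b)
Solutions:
 u(b) = C1 + C2*erfi(b/2)


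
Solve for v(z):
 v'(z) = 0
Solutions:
 v(z) = C1


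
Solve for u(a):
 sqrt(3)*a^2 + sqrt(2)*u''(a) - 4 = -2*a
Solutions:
 u(a) = C1 + C2*a - sqrt(6)*a^4/24 - sqrt(2)*a^3/6 + sqrt(2)*a^2


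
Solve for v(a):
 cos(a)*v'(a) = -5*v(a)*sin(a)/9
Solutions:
 v(a) = C1*cos(a)^(5/9)


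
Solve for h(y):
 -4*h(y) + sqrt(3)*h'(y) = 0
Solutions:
 h(y) = C1*exp(4*sqrt(3)*y/3)


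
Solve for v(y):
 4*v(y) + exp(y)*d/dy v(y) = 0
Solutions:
 v(y) = C1*exp(4*exp(-y))


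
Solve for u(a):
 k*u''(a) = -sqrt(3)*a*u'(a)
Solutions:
 u(a) = C1 + C2*sqrt(k)*erf(sqrt(2)*3^(1/4)*a*sqrt(1/k)/2)


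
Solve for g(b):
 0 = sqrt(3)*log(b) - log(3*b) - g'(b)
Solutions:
 g(b) = C1 - b*log(b) + sqrt(3)*b*log(b) - sqrt(3)*b - b*log(3) + b


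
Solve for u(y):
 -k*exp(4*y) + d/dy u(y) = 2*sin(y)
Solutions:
 u(y) = C1 + k*exp(4*y)/4 - 2*cos(y)


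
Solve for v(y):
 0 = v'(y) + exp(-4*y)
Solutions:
 v(y) = C1 + exp(-4*y)/4


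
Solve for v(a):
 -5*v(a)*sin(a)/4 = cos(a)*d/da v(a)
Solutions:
 v(a) = C1*cos(a)^(5/4)


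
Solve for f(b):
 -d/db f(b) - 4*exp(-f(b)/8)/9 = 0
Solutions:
 f(b) = 8*log(C1 - b/18)


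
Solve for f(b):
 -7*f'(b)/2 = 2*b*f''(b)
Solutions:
 f(b) = C1 + C2/b^(3/4)


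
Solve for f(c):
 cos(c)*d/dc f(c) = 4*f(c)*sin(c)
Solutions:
 f(c) = C1/cos(c)^4


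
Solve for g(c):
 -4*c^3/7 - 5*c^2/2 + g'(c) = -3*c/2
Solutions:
 g(c) = C1 + c^4/7 + 5*c^3/6 - 3*c^2/4


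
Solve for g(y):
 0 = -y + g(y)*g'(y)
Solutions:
 g(y) = -sqrt(C1 + y^2)
 g(y) = sqrt(C1 + y^2)


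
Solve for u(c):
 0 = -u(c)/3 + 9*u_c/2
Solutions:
 u(c) = C1*exp(2*c/27)


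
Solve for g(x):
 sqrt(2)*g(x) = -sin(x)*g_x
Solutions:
 g(x) = C1*(cos(x) + 1)^(sqrt(2)/2)/(cos(x) - 1)^(sqrt(2)/2)


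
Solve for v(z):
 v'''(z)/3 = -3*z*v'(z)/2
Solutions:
 v(z) = C1 + Integral(C2*airyai(-6^(2/3)*z/2) + C3*airybi(-6^(2/3)*z/2), z)


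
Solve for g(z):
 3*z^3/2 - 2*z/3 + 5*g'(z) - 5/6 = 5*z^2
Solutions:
 g(z) = C1 - 3*z^4/40 + z^3/3 + z^2/15 + z/6


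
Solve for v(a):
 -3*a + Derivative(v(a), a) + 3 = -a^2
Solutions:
 v(a) = C1 - a^3/3 + 3*a^2/2 - 3*a


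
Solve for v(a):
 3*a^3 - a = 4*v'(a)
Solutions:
 v(a) = C1 + 3*a^4/16 - a^2/8


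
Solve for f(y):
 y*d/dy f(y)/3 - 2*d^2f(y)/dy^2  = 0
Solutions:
 f(y) = C1 + C2*erfi(sqrt(3)*y/6)


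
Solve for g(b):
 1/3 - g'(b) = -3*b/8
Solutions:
 g(b) = C1 + 3*b^2/16 + b/3


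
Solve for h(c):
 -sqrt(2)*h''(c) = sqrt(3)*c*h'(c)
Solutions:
 h(c) = C1 + C2*erf(6^(1/4)*c/2)


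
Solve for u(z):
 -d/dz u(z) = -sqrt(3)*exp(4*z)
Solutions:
 u(z) = C1 + sqrt(3)*exp(4*z)/4


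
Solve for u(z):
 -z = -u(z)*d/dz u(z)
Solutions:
 u(z) = -sqrt(C1 + z^2)
 u(z) = sqrt(C1 + z^2)


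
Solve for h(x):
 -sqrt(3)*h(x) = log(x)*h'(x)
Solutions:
 h(x) = C1*exp(-sqrt(3)*li(x))


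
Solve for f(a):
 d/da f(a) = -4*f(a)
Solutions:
 f(a) = C1*exp(-4*a)


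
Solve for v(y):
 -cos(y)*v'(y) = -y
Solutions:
 v(y) = C1 + Integral(y/cos(y), y)


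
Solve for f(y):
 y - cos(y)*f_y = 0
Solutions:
 f(y) = C1 + Integral(y/cos(y), y)


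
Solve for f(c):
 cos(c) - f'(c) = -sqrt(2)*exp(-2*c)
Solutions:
 f(c) = C1 + sin(c) - sqrt(2)*exp(-2*c)/2


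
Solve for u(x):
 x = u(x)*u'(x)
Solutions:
 u(x) = -sqrt(C1 + x^2)
 u(x) = sqrt(C1 + x^2)


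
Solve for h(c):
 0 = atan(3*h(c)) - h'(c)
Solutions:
 Integral(1/atan(3*_y), (_y, h(c))) = C1 + c


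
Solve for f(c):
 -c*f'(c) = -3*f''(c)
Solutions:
 f(c) = C1 + C2*erfi(sqrt(6)*c/6)


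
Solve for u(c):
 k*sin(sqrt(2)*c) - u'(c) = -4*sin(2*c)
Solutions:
 u(c) = C1 - sqrt(2)*k*cos(sqrt(2)*c)/2 - 2*cos(2*c)


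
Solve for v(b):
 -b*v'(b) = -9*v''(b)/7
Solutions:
 v(b) = C1 + C2*erfi(sqrt(14)*b/6)


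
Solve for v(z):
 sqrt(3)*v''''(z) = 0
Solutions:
 v(z) = C1 + C2*z + C3*z^2 + C4*z^3


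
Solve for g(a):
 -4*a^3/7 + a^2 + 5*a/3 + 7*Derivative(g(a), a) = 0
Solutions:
 g(a) = C1 + a^4/49 - a^3/21 - 5*a^2/42


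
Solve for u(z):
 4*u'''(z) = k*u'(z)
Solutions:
 u(z) = C1 + C2*exp(-sqrt(k)*z/2) + C3*exp(sqrt(k)*z/2)


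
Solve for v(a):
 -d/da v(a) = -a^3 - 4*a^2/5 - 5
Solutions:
 v(a) = C1 + a^4/4 + 4*a^3/15 + 5*a


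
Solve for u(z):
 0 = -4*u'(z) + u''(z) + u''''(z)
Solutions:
 u(z) = C1 + C2*exp(z*(-3*(2 + sqrt(327)/9)^(1/3) + (2 + sqrt(327)/9)^(-1/3))/6)*sin(sqrt(3)*z*((2 + sqrt(327)/9)^(-1/3) + 3*(2 + sqrt(327)/9)^(1/3))/6) + C3*exp(z*(-3*(2 + sqrt(327)/9)^(1/3) + (2 + sqrt(327)/9)^(-1/3))/6)*cos(sqrt(3)*z*((2 + sqrt(327)/9)^(-1/3) + 3*(2 + sqrt(327)/9)^(1/3))/6) + C4*exp(z*(-1/(3*(2 + sqrt(327)/9)^(1/3)) + (2 + sqrt(327)/9)^(1/3)))


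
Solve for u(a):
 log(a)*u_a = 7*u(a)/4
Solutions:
 u(a) = C1*exp(7*li(a)/4)


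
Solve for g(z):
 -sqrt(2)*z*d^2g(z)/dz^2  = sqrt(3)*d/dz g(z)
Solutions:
 g(z) = C1 + C2*z^(1 - sqrt(6)/2)


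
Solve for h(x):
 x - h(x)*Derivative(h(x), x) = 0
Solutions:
 h(x) = -sqrt(C1 + x^2)
 h(x) = sqrt(C1 + x^2)


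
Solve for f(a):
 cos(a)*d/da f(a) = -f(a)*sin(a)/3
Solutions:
 f(a) = C1*cos(a)^(1/3)


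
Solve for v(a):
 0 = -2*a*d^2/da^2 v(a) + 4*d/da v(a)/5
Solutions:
 v(a) = C1 + C2*a^(7/5)


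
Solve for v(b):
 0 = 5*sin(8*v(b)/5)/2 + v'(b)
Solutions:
 5*b/2 + 5*log(cos(8*v(b)/5) - 1)/16 - 5*log(cos(8*v(b)/5) + 1)/16 = C1


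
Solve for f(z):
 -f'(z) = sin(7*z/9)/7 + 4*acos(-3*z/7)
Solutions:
 f(z) = C1 - 4*z*acos(-3*z/7) - 4*sqrt(49 - 9*z^2)/3 + 9*cos(7*z/9)/49


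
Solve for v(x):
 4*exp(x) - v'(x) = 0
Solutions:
 v(x) = C1 + 4*exp(x)


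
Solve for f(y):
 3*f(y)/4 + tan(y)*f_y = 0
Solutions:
 f(y) = C1/sin(y)^(3/4)


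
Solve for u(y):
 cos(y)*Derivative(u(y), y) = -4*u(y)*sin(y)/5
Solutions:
 u(y) = C1*cos(y)^(4/5)


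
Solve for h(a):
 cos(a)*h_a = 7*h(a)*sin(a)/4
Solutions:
 h(a) = C1/cos(a)^(7/4)


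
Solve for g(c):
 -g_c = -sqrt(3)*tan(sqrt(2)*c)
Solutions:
 g(c) = C1 - sqrt(6)*log(cos(sqrt(2)*c))/2


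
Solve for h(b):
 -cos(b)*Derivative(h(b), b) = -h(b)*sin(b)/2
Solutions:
 h(b) = C1/sqrt(cos(b))


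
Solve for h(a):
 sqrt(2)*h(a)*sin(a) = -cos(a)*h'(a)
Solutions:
 h(a) = C1*cos(a)^(sqrt(2))


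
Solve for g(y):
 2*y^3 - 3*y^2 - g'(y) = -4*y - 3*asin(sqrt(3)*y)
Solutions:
 g(y) = C1 + y^4/2 - y^3 + 2*y^2 + 3*y*asin(sqrt(3)*y) + sqrt(3)*sqrt(1 - 3*y^2)


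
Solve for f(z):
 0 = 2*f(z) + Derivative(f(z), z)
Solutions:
 f(z) = C1*exp(-2*z)


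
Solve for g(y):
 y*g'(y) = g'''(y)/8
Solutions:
 g(y) = C1 + Integral(C2*airyai(2*y) + C3*airybi(2*y), y)


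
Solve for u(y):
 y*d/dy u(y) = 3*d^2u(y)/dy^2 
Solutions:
 u(y) = C1 + C2*erfi(sqrt(6)*y/6)


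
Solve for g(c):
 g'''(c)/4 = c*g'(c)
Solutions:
 g(c) = C1 + Integral(C2*airyai(2^(2/3)*c) + C3*airybi(2^(2/3)*c), c)


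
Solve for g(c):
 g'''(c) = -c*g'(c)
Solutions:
 g(c) = C1 + Integral(C2*airyai(-c) + C3*airybi(-c), c)


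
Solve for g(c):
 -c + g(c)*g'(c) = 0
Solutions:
 g(c) = -sqrt(C1 + c^2)
 g(c) = sqrt(C1 + c^2)


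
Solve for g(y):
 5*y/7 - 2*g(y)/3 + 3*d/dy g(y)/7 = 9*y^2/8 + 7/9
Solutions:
 g(y) = C1*exp(14*y/9) - 27*y^2/16 - 123*y/112 - 8809/4704


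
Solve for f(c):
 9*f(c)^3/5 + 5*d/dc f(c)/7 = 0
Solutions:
 f(c) = -5*sqrt(2)*sqrt(-1/(C1 - 63*c))/2
 f(c) = 5*sqrt(2)*sqrt(-1/(C1 - 63*c))/2


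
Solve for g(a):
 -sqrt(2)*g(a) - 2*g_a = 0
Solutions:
 g(a) = C1*exp(-sqrt(2)*a/2)


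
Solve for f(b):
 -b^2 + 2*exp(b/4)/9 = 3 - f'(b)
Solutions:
 f(b) = C1 + b^3/3 + 3*b - 8*exp(b/4)/9


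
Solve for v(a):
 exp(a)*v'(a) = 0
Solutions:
 v(a) = C1


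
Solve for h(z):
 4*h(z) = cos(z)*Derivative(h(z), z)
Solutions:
 h(z) = C1*(sin(z)^2 + 2*sin(z) + 1)/(sin(z)^2 - 2*sin(z) + 1)


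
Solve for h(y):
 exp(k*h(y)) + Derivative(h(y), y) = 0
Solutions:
 h(y) = Piecewise((log(1/(C1*k + k*y))/k, Ne(k, 0)), (nan, True))
 h(y) = Piecewise((C1 - y, Eq(k, 0)), (nan, True))


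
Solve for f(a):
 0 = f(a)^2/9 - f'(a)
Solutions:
 f(a) = -9/(C1 + a)


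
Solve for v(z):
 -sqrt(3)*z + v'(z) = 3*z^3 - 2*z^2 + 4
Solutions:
 v(z) = C1 + 3*z^4/4 - 2*z^3/3 + sqrt(3)*z^2/2 + 4*z


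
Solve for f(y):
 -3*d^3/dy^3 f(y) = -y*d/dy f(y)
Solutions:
 f(y) = C1 + Integral(C2*airyai(3^(2/3)*y/3) + C3*airybi(3^(2/3)*y/3), y)


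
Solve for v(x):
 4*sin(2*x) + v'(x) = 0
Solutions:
 v(x) = C1 + 2*cos(2*x)


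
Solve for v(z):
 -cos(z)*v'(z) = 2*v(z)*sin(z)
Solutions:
 v(z) = C1*cos(z)^2


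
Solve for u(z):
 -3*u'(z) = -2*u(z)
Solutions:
 u(z) = C1*exp(2*z/3)


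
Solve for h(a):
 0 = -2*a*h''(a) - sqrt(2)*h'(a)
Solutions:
 h(a) = C1 + C2*a^(1 - sqrt(2)/2)


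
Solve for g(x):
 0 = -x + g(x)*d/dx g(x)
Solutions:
 g(x) = -sqrt(C1 + x^2)
 g(x) = sqrt(C1 + x^2)


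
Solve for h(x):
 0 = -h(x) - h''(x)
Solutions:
 h(x) = C1*sin(x) + C2*cos(x)


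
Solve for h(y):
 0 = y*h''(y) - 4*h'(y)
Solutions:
 h(y) = C1 + C2*y^5


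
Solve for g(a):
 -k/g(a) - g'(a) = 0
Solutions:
 g(a) = -sqrt(C1 - 2*a*k)
 g(a) = sqrt(C1 - 2*a*k)


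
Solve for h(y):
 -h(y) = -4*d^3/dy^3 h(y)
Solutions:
 h(y) = C3*exp(2^(1/3)*y/2) + (C1*sin(2^(1/3)*sqrt(3)*y/4) + C2*cos(2^(1/3)*sqrt(3)*y/4))*exp(-2^(1/3)*y/4)


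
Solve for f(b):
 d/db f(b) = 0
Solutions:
 f(b) = C1


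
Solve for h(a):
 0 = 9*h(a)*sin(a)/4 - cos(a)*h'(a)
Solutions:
 h(a) = C1/cos(a)^(9/4)


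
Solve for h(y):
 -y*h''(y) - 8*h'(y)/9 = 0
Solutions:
 h(y) = C1 + C2*y^(1/9)


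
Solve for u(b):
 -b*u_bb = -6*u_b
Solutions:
 u(b) = C1 + C2*b^7


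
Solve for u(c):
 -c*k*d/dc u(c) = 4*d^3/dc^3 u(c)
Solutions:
 u(c) = C1 + Integral(C2*airyai(2^(1/3)*c*(-k)^(1/3)/2) + C3*airybi(2^(1/3)*c*(-k)^(1/3)/2), c)


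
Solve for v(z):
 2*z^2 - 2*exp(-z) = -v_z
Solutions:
 v(z) = C1 - 2*z^3/3 - 2*exp(-z)


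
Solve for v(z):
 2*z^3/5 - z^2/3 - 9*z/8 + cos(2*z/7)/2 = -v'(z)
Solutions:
 v(z) = C1 - z^4/10 + z^3/9 + 9*z^2/16 - 7*sin(2*z/7)/4


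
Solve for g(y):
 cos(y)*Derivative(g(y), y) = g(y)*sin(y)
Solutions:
 g(y) = C1/cos(y)


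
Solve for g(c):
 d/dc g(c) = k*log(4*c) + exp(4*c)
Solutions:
 g(c) = C1 + c*k*log(c) + c*k*(-1 + 2*log(2)) + exp(4*c)/4


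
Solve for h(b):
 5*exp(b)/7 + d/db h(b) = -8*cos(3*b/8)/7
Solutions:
 h(b) = C1 - 5*exp(b)/7 - 64*sin(3*b/8)/21


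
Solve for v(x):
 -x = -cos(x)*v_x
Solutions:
 v(x) = C1 + Integral(x/cos(x), x)


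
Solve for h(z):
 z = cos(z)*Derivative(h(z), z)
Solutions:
 h(z) = C1 + Integral(z/cos(z), z)


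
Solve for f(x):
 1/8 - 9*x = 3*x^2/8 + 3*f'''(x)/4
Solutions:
 f(x) = C1 + C2*x + C3*x^2 - x^5/120 - x^4/2 + x^3/36


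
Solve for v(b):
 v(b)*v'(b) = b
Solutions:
 v(b) = -sqrt(C1 + b^2)
 v(b) = sqrt(C1 + b^2)


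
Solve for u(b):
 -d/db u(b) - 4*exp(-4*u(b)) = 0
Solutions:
 u(b) = log(-I*(C1 - 16*b)^(1/4))
 u(b) = log(I*(C1 - 16*b)^(1/4))
 u(b) = log(-(C1 - 16*b)^(1/4))
 u(b) = log(C1 - 16*b)/4


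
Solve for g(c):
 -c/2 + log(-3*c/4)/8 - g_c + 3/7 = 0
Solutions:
 g(c) = C1 - c^2/4 + c*log(-c)/8 + c*(-14*log(2) + 7*log(3) + 17)/56


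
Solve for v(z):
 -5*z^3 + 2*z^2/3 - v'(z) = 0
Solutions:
 v(z) = C1 - 5*z^4/4 + 2*z^3/9


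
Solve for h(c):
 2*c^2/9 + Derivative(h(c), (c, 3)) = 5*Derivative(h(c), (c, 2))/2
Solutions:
 h(c) = C1 + C2*c + C3*exp(5*c/2) + c^4/135 + 8*c^3/675 + 16*c^2/1125


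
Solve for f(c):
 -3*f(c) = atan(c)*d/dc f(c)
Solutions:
 f(c) = C1*exp(-3*Integral(1/atan(c), c))


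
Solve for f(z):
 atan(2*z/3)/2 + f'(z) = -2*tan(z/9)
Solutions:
 f(z) = C1 - z*atan(2*z/3)/2 + 3*log(4*z^2 + 9)/8 + 18*log(cos(z/9))


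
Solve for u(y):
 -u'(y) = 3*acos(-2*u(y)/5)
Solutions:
 Integral(1/acos(-2*_y/5), (_y, u(y))) = C1 - 3*y


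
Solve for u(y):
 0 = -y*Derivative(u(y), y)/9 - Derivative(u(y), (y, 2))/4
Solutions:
 u(y) = C1 + C2*erf(sqrt(2)*y/3)


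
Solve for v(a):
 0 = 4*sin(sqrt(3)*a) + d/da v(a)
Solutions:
 v(a) = C1 + 4*sqrt(3)*cos(sqrt(3)*a)/3


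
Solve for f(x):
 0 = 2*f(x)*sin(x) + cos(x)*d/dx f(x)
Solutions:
 f(x) = C1*cos(x)^2


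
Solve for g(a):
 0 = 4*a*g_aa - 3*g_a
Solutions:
 g(a) = C1 + C2*a^(7/4)


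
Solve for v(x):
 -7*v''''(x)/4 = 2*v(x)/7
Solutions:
 v(x) = (C1*sin(2^(1/4)*sqrt(7)*x/7) + C2*cos(2^(1/4)*sqrt(7)*x/7))*exp(-2^(1/4)*sqrt(7)*x/7) + (C3*sin(2^(1/4)*sqrt(7)*x/7) + C4*cos(2^(1/4)*sqrt(7)*x/7))*exp(2^(1/4)*sqrt(7)*x/7)


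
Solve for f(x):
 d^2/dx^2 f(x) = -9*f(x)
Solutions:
 f(x) = C1*sin(3*x) + C2*cos(3*x)


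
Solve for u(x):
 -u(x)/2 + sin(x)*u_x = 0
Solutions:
 u(x) = C1*(cos(x) - 1)^(1/4)/(cos(x) + 1)^(1/4)


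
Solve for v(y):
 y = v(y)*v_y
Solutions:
 v(y) = -sqrt(C1 + y^2)
 v(y) = sqrt(C1 + y^2)


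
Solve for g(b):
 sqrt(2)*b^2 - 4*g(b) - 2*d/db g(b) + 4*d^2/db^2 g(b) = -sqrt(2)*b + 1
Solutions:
 g(b) = C1*exp(b*(1 - sqrt(17))/4) + C2*exp(b*(1 + sqrt(17))/4) + sqrt(2)*b^2/4 - 1/4 + sqrt(2)/2


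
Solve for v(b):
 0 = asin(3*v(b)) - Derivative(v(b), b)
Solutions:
 Integral(1/asin(3*_y), (_y, v(b))) = C1 + b


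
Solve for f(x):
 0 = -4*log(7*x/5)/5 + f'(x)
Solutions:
 f(x) = C1 + 4*x*log(x)/5 - 4*x*log(5)/5 - 4*x/5 + 4*x*log(7)/5


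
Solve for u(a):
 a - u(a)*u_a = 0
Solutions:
 u(a) = -sqrt(C1 + a^2)
 u(a) = sqrt(C1 + a^2)


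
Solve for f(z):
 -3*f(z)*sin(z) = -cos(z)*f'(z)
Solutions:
 f(z) = C1/cos(z)^3


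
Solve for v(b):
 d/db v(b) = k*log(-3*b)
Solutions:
 v(b) = C1 + b*k*log(-b) + b*k*(-1 + log(3))


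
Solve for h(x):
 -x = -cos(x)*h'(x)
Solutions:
 h(x) = C1 + Integral(x/cos(x), x)


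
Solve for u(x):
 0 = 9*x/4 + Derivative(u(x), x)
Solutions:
 u(x) = C1 - 9*x^2/8


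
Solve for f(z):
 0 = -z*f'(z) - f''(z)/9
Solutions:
 f(z) = C1 + C2*erf(3*sqrt(2)*z/2)


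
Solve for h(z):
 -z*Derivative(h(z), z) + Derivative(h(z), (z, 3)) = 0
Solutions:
 h(z) = C1 + Integral(C2*airyai(z) + C3*airybi(z), z)


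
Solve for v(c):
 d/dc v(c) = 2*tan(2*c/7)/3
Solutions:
 v(c) = C1 - 7*log(cos(2*c/7))/3


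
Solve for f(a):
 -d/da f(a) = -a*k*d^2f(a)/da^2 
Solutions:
 f(a) = C1 + a^(((re(k) + 1)*re(k) + im(k)^2)/(re(k)^2 + im(k)^2))*(C2*sin(log(a)*Abs(im(k))/(re(k)^2 + im(k)^2)) + C3*cos(log(a)*im(k)/(re(k)^2 + im(k)^2)))


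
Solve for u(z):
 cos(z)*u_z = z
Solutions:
 u(z) = C1 + Integral(z/cos(z), z)


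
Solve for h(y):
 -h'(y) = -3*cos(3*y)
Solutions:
 h(y) = C1 + sin(3*y)


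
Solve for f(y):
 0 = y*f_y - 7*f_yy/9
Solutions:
 f(y) = C1 + C2*erfi(3*sqrt(14)*y/14)


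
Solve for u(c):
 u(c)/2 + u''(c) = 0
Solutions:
 u(c) = C1*sin(sqrt(2)*c/2) + C2*cos(sqrt(2)*c/2)


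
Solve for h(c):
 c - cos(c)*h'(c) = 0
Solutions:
 h(c) = C1 + Integral(c/cos(c), c)


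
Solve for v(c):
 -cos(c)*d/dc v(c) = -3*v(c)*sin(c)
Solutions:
 v(c) = C1/cos(c)^3


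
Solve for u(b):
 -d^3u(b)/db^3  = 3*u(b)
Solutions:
 u(b) = C3*exp(-3^(1/3)*b) + (C1*sin(3^(5/6)*b/2) + C2*cos(3^(5/6)*b/2))*exp(3^(1/3)*b/2)


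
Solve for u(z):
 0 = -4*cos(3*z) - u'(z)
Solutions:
 u(z) = C1 - 4*sin(3*z)/3


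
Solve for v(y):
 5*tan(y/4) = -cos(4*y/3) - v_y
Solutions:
 v(y) = C1 + 20*log(cos(y/4)) - 3*sin(4*y/3)/4


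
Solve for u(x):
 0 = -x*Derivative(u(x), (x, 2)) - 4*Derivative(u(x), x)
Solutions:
 u(x) = C1 + C2/x^3


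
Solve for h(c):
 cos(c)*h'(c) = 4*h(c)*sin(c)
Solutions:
 h(c) = C1/cos(c)^4


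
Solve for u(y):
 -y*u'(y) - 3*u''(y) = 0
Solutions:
 u(y) = C1 + C2*erf(sqrt(6)*y/6)


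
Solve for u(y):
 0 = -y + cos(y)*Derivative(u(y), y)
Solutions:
 u(y) = C1 + Integral(y/cos(y), y)


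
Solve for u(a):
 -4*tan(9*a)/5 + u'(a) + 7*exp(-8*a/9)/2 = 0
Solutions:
 u(a) = C1 + 2*log(tan(9*a)^2 + 1)/45 + 63*exp(-8*a/9)/16


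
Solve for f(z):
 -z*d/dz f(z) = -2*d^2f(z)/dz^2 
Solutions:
 f(z) = C1 + C2*erfi(z/2)


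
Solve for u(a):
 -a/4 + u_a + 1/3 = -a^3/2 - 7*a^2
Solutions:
 u(a) = C1 - a^4/8 - 7*a^3/3 + a^2/8 - a/3


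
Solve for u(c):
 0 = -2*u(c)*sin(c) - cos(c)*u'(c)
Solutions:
 u(c) = C1*cos(c)^2


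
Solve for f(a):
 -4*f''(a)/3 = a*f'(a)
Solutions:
 f(a) = C1 + C2*erf(sqrt(6)*a/4)


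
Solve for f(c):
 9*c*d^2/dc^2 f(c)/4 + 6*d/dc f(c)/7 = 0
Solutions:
 f(c) = C1 + C2*c^(13/21)


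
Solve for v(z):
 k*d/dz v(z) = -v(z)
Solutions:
 v(z) = C1*exp(-z/k)


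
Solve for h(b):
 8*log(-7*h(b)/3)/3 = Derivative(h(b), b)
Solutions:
 -3*Integral(1/(log(-_y) - log(3) + log(7)), (_y, h(b)))/8 = C1 - b


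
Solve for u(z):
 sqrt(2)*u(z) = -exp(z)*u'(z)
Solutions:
 u(z) = C1*exp(sqrt(2)*exp(-z))


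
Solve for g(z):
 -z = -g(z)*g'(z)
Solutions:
 g(z) = -sqrt(C1 + z^2)
 g(z) = sqrt(C1 + z^2)


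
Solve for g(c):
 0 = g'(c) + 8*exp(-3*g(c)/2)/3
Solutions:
 g(c) = 2*log(C1 - 4*c)/3
 g(c) = 2*log((-1 - sqrt(3)*I)*(C1 - 4*c)^(1/3)/2)
 g(c) = 2*log((-1 + sqrt(3)*I)*(C1 - 4*c)^(1/3)/2)


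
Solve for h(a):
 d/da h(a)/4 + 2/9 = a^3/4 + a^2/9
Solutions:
 h(a) = C1 + a^4/4 + 4*a^3/27 - 8*a/9


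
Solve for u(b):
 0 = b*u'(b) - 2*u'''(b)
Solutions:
 u(b) = C1 + Integral(C2*airyai(2^(2/3)*b/2) + C3*airybi(2^(2/3)*b/2), b)


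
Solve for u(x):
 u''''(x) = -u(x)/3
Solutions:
 u(x) = (C1*sin(sqrt(2)*3^(3/4)*x/6) + C2*cos(sqrt(2)*3^(3/4)*x/6))*exp(-sqrt(2)*3^(3/4)*x/6) + (C3*sin(sqrt(2)*3^(3/4)*x/6) + C4*cos(sqrt(2)*3^(3/4)*x/6))*exp(sqrt(2)*3^(3/4)*x/6)


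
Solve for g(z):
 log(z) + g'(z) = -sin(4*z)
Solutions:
 g(z) = C1 - z*log(z) + z + cos(4*z)/4


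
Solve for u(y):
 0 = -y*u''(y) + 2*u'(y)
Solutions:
 u(y) = C1 + C2*y^3


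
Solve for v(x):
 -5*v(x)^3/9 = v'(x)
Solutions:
 v(x) = -3*sqrt(2)*sqrt(-1/(C1 - 5*x))/2
 v(x) = 3*sqrt(2)*sqrt(-1/(C1 - 5*x))/2


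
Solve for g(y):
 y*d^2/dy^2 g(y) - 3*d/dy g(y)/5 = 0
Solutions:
 g(y) = C1 + C2*y^(8/5)


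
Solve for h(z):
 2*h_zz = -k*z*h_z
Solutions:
 h(z) = Piecewise((-sqrt(pi)*C1*erf(sqrt(k)*z/2)/sqrt(k) - C2, (k > 0) | (k < 0)), (-C1*z - C2, True))


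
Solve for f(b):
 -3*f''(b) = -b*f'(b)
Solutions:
 f(b) = C1 + C2*erfi(sqrt(6)*b/6)


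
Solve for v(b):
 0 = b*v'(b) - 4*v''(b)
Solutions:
 v(b) = C1 + C2*erfi(sqrt(2)*b/4)


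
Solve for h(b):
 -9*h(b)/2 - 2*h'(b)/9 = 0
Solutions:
 h(b) = C1*exp(-81*b/4)


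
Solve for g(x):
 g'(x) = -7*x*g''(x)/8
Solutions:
 g(x) = C1 + C2/x^(1/7)


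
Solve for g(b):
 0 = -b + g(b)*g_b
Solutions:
 g(b) = -sqrt(C1 + b^2)
 g(b) = sqrt(C1 + b^2)


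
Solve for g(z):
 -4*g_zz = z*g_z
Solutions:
 g(z) = C1 + C2*erf(sqrt(2)*z/4)


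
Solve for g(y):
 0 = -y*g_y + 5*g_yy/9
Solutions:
 g(y) = C1 + C2*erfi(3*sqrt(10)*y/10)


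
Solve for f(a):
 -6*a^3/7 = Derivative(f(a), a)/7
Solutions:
 f(a) = C1 - 3*a^4/2


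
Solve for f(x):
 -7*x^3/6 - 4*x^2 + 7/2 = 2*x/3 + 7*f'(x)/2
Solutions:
 f(x) = C1 - x^4/12 - 8*x^3/21 - 2*x^2/21 + x


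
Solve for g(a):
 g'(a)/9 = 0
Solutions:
 g(a) = C1


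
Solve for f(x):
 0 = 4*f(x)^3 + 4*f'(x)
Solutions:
 f(x) = -sqrt(2)*sqrt(-1/(C1 - x))/2
 f(x) = sqrt(2)*sqrt(-1/(C1 - x))/2


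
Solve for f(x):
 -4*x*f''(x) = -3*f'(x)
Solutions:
 f(x) = C1 + C2*x^(7/4)


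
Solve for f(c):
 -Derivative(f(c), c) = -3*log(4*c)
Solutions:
 f(c) = C1 + 3*c*log(c) - 3*c + c*log(64)


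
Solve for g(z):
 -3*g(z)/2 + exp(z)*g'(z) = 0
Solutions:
 g(z) = C1*exp(-3*exp(-z)/2)


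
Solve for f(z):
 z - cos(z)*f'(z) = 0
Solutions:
 f(z) = C1 + Integral(z/cos(z), z)


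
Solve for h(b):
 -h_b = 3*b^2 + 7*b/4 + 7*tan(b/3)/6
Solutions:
 h(b) = C1 - b^3 - 7*b^2/8 + 7*log(cos(b/3))/2


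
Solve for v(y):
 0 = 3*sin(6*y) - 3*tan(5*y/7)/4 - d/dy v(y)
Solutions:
 v(y) = C1 + 21*log(cos(5*y/7))/20 - cos(6*y)/2


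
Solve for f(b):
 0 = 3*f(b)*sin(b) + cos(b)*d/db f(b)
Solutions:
 f(b) = C1*cos(b)^3


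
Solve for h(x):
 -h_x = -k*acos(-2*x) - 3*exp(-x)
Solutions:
 h(x) = C1 + k*x*acos(-2*x) + k*sqrt(1 - 4*x^2)/2 - 3*exp(-x)


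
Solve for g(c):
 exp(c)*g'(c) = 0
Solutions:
 g(c) = C1


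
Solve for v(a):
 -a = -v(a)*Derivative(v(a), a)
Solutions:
 v(a) = -sqrt(C1 + a^2)
 v(a) = sqrt(C1 + a^2)


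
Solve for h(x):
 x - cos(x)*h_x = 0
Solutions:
 h(x) = C1 + Integral(x/cos(x), x)


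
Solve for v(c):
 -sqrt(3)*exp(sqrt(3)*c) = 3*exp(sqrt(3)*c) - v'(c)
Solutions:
 v(c) = C1 + exp(sqrt(3)*c) + sqrt(3)*exp(sqrt(3)*c)


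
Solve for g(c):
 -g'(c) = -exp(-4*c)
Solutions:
 g(c) = C1 - exp(-4*c)/4


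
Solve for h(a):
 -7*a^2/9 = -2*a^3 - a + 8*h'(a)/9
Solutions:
 h(a) = C1 + 9*a^4/16 - 7*a^3/24 + 9*a^2/16


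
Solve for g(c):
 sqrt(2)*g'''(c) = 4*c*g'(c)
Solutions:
 g(c) = C1 + Integral(C2*airyai(sqrt(2)*c) + C3*airybi(sqrt(2)*c), c)


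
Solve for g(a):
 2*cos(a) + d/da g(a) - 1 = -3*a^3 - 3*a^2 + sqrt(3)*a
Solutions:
 g(a) = C1 - 3*a^4/4 - a^3 + sqrt(3)*a^2/2 + a - 2*sin(a)


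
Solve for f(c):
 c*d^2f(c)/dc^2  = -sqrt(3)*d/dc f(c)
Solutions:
 f(c) = C1 + C2*c^(1 - sqrt(3))


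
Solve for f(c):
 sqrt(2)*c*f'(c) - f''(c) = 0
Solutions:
 f(c) = C1 + C2*erfi(2^(3/4)*c/2)


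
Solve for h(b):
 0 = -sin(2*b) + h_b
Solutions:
 h(b) = C1 - cos(2*b)/2


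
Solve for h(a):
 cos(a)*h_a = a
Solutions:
 h(a) = C1 + Integral(a/cos(a), a)


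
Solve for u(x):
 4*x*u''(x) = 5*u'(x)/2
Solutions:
 u(x) = C1 + C2*x^(13/8)


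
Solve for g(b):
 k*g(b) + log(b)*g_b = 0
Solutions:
 g(b) = C1*exp(-k*li(b))


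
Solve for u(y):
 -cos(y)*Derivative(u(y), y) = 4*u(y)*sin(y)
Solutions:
 u(y) = C1*cos(y)^4


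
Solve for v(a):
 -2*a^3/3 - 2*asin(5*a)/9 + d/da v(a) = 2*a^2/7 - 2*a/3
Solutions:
 v(a) = C1 + a^4/6 + 2*a^3/21 - a^2/3 + 2*a*asin(5*a)/9 + 2*sqrt(1 - 25*a^2)/45


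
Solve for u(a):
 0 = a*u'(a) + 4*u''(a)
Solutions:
 u(a) = C1 + C2*erf(sqrt(2)*a/4)


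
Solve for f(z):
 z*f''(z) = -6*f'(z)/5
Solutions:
 f(z) = C1 + C2/z^(1/5)


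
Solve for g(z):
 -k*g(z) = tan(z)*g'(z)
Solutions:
 g(z) = C1*exp(-k*log(sin(z)))


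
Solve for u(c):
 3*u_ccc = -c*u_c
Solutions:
 u(c) = C1 + Integral(C2*airyai(-3^(2/3)*c/3) + C3*airybi(-3^(2/3)*c/3), c)


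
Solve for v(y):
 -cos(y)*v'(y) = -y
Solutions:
 v(y) = C1 + Integral(y/cos(y), y)


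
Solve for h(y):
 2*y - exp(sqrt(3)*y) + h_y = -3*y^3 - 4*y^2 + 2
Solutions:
 h(y) = C1 - 3*y^4/4 - 4*y^3/3 - y^2 + 2*y + sqrt(3)*exp(sqrt(3)*y)/3


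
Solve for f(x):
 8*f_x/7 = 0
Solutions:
 f(x) = C1


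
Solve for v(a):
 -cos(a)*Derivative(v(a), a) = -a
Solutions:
 v(a) = C1 + Integral(a/cos(a), a)


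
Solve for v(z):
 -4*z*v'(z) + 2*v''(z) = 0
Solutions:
 v(z) = C1 + C2*erfi(z)


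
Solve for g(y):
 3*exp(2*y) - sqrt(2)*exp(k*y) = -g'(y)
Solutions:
 g(y) = C1 - 3*exp(2*y)/2 + sqrt(2)*exp(k*y)/k


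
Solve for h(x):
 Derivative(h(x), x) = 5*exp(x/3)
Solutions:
 h(x) = C1 + 15*exp(x/3)


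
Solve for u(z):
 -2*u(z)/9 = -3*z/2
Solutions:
 u(z) = 27*z/4


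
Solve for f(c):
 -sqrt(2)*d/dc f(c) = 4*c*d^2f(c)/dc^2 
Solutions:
 f(c) = C1 + C2*c^(1 - sqrt(2)/4)


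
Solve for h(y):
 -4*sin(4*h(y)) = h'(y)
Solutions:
 h(y) = -acos((-C1 - exp(32*y))/(C1 - exp(32*y)))/4 + pi/2
 h(y) = acos((-C1 - exp(32*y))/(C1 - exp(32*y)))/4


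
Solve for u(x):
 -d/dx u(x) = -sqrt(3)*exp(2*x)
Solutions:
 u(x) = C1 + sqrt(3)*exp(2*x)/2


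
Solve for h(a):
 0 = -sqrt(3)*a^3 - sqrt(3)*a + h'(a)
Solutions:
 h(a) = C1 + sqrt(3)*a^4/4 + sqrt(3)*a^2/2


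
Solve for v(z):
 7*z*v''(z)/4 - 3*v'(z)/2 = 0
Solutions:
 v(z) = C1 + C2*z^(13/7)


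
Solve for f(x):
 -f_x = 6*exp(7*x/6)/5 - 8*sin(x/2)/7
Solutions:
 f(x) = C1 - 36*exp(7*x/6)/35 - 16*cos(x/2)/7


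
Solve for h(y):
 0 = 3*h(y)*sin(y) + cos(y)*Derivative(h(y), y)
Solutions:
 h(y) = C1*cos(y)^3


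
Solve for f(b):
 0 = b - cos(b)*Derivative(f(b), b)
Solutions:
 f(b) = C1 + Integral(b/cos(b), b)


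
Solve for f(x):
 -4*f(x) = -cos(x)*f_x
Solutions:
 f(x) = C1*(sin(x)^2 + 2*sin(x) + 1)/(sin(x)^2 - 2*sin(x) + 1)


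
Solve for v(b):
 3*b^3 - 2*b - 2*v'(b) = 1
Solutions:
 v(b) = C1 + 3*b^4/8 - b^2/2 - b/2


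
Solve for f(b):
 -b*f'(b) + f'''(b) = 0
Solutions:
 f(b) = C1 + Integral(C2*airyai(b) + C3*airybi(b), b)


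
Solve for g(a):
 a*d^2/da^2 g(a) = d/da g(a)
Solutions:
 g(a) = C1 + C2*a^2


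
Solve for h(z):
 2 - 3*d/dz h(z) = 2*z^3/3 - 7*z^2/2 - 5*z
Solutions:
 h(z) = C1 - z^4/18 + 7*z^3/18 + 5*z^2/6 + 2*z/3


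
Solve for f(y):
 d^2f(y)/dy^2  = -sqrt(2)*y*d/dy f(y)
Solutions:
 f(y) = C1 + C2*erf(2^(3/4)*y/2)


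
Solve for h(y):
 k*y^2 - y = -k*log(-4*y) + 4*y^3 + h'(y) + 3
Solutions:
 h(y) = C1 + k*y^3/3 + k*y*log(-y) - y^4 - y^2/2 + y*(-k + 2*k*log(2) - 3)


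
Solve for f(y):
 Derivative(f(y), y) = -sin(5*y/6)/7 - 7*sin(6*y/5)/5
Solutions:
 f(y) = C1 + 6*cos(5*y/6)/35 + 7*cos(6*y/5)/6


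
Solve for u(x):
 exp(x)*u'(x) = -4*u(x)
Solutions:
 u(x) = C1*exp(4*exp(-x))


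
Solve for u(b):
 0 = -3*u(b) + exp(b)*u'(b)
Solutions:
 u(b) = C1*exp(-3*exp(-b))


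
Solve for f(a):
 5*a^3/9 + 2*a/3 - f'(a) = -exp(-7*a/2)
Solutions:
 f(a) = C1 + 5*a^4/36 + a^2/3 - 2*exp(-7*a/2)/7


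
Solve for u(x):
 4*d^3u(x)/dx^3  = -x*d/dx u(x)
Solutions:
 u(x) = C1 + Integral(C2*airyai(-2^(1/3)*x/2) + C3*airybi(-2^(1/3)*x/2), x)


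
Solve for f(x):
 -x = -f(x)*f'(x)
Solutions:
 f(x) = -sqrt(C1 + x^2)
 f(x) = sqrt(C1 + x^2)


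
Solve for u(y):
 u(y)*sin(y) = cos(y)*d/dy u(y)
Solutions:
 u(y) = C1/cos(y)


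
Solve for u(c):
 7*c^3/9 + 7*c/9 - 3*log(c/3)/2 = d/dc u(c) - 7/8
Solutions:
 u(c) = C1 + 7*c^4/36 + 7*c^2/18 - 3*c*log(c)/2 + 3*c*log(3)/2 + 19*c/8


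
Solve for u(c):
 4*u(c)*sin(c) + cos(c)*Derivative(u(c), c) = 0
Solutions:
 u(c) = C1*cos(c)^4


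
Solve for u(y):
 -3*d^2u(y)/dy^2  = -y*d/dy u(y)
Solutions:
 u(y) = C1 + C2*erfi(sqrt(6)*y/6)


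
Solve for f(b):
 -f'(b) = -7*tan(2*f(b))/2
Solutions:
 f(b) = -asin(C1*exp(7*b))/2 + pi/2
 f(b) = asin(C1*exp(7*b))/2


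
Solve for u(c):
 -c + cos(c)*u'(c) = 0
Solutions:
 u(c) = C1 + Integral(c/cos(c), c)


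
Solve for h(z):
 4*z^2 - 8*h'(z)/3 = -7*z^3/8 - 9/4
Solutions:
 h(z) = C1 + 21*z^4/256 + z^3/2 + 27*z/32


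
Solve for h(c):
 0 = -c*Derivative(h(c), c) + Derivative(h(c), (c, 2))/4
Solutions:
 h(c) = C1 + C2*erfi(sqrt(2)*c)


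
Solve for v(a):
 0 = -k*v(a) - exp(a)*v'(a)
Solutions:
 v(a) = C1*exp(k*exp(-a))


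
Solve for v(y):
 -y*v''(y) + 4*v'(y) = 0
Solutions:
 v(y) = C1 + C2*y^5


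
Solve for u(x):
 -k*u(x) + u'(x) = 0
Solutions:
 u(x) = C1*exp(k*x)


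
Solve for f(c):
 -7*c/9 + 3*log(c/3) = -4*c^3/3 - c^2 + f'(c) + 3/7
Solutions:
 f(c) = C1 + c^4/3 + c^3/3 - 7*c^2/18 + 3*c*log(c) - 24*c/7 - 3*c*log(3)


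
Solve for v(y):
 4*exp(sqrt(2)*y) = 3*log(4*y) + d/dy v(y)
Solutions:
 v(y) = C1 - 3*y*log(y) + 3*y*(1 - 2*log(2)) + 2*sqrt(2)*exp(sqrt(2)*y)


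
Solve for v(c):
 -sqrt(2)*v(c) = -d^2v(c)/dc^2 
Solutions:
 v(c) = C1*exp(-2^(1/4)*c) + C2*exp(2^(1/4)*c)


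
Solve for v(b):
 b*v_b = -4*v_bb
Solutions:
 v(b) = C1 + C2*erf(sqrt(2)*b/4)
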